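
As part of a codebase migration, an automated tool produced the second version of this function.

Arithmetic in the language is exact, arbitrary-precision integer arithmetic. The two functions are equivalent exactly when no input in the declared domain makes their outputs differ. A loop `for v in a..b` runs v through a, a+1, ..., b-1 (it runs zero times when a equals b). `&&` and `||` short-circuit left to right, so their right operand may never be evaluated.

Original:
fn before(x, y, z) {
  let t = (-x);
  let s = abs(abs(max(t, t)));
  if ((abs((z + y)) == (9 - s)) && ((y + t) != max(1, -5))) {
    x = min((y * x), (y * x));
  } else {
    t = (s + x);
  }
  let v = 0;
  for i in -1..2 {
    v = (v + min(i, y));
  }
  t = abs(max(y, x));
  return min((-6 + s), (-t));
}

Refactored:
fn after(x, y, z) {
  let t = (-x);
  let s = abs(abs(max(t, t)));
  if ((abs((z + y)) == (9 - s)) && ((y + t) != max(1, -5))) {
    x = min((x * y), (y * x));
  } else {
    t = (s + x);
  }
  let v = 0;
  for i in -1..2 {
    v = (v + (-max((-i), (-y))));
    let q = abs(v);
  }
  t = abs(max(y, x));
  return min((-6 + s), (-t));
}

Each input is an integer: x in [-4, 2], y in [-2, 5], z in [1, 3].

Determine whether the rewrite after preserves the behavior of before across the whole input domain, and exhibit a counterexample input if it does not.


The two are interchangeable: statement counts differ, and local variable names differ, and min/max/abs usage differs, and every declared input agrees.
Tracing x=-1, y=1, z=2: before: t = 1; s = 1; ((abs((z + y)) == (9 - s)) && ((y + t) != max(1, -5))) -> false; t = 0; v = 0; [i=-1]; v = -1; [i=0]; v = -1; [i=1]; v = 0; t = 1; return -5 | after: t = 1; s = 1; ((abs((z + y)) == (9 - s)) && ((y + t) != max(1, -5))) -> false; t = 0; v = 0; [i=-1]; v = -1; q = 1; [i=0]; v = -1; q = 1; [i=1]; v = 0; q = 0; t = 1; return -5 — matching result -5.
An exhaustive pass over the 168 declared inputs shows identical outputs.
verdict: equivalent


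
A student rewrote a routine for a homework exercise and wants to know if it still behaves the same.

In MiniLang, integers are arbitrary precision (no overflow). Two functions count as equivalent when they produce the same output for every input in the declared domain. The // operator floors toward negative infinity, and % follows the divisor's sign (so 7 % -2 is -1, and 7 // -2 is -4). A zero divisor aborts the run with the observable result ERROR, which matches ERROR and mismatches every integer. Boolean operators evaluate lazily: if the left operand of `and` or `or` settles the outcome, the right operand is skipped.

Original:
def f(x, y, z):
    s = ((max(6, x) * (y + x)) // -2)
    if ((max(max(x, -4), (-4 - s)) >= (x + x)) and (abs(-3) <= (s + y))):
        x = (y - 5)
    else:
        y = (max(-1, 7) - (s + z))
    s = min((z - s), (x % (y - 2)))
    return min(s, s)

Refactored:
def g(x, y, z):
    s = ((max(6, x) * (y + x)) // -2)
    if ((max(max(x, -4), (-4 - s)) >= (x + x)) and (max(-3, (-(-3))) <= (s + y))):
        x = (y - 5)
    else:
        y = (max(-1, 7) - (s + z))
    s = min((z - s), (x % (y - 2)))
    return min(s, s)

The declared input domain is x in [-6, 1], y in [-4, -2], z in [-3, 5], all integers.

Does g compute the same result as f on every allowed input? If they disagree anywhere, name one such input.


Equivalent — the differences include constant usage differs, and min/max/abs usage differs, yet no declared input distinguishes the two.
One worked example (x=-4, y=-4, z=0) — f: s becomes 24; next ((max(max(x, -4), (-4 - s)) >= (x + x)) and (abs(-3) <= (s + y))) evaluates to true; next x becomes -9; next s becomes -24; next final value -24; g: s becomes 24; next ((max(max(x, -4), (-4 - s)) >= (x + x)) and (max(-3, (-(-3))) <= (s + y))) evaluates to true; next x becomes -9; next s becomes -24; next final value -24; agreement on -24.
Every one of the 216 inputs gives matching results.
verdict: equivalent


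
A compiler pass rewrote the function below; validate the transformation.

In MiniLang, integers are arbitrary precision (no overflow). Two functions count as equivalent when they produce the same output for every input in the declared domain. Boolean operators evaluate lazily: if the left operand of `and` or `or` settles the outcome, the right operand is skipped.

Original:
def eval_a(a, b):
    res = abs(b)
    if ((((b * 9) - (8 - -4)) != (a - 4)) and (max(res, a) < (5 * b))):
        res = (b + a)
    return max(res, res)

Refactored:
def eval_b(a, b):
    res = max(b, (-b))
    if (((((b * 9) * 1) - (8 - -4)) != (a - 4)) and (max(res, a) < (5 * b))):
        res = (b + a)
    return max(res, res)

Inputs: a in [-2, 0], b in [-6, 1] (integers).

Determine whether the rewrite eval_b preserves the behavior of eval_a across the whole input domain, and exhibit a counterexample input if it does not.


Behavior is preserved: although arithmetic usage differs; also min/max/abs usage differs; also constant usage differs, the outputs never diverge.
One worked example (a=-1, b=-1) — eval_a: res=1, then ((((b * 9) - (8 - -4)) != (a - 4)) and (max(res, a) < (5 * b))) is false, then returns 1; eval_b: res=1, then (((((b * 9) * 1) - (8 - -4)) != (a - 4)) and (max(res, a) < (5 * b))) is false, then returns 1; agreement on 1.
Sweeping the whole domain (24 inputs) finds no disagreement.
verdict: equivalent


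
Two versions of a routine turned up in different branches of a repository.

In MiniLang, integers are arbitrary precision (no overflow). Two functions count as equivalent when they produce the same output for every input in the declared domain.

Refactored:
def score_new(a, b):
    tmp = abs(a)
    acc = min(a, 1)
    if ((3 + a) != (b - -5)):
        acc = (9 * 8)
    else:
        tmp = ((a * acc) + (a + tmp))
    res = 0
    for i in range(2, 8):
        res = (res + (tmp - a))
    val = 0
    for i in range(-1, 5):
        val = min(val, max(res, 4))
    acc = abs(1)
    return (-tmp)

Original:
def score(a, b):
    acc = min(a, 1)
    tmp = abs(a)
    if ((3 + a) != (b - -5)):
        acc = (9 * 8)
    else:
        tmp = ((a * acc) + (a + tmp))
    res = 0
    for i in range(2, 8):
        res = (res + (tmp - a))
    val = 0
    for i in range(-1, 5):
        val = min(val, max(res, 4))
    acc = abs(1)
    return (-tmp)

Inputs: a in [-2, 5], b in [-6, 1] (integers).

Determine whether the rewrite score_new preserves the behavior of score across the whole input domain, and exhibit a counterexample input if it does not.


Side by side, the visible changes include: same computation, different form.
As a probe, take a=5, b=-4: score runs acc=1, then tmp=5, then ((3 + a) != (b - -5)) is true, then acc=72, then res=0, then (i=2), then res=0, then (i=3), then res=0, then (i=4), then res=0, then (i=5), then res=0, then (i=6), then res=0, then (i=7), then res=0, then val=0, then (i=-1), then val=0, then (i=0), then val=0, then (i=1), then val=0, then (i=2), then val=0, then (i=3), then val=0, then (i=4), then val=0, then acc=1, then returns -5; score_new runs tmp=5, then acc=1, then ((3 + a) != (b - -5)) is true, then acc=72, then res=0, then (i=2), then res=0, then (i=3), then res=0, then (i=4), then res=0, then (i=5), then res=0, then (i=6), then res=0, then (i=7), then res=0, then val=0, then (i=-1), then val=0, then (i=0), then val=0, then (i=1), then val=0, then (i=2), then val=0, then (i=3), then val=0, then (i=4), then val=0, then acc=1, then returns -5; both end at -5.
An exhaustive pass over the 64 declared inputs shows identical outputs.
verdict: equivalent


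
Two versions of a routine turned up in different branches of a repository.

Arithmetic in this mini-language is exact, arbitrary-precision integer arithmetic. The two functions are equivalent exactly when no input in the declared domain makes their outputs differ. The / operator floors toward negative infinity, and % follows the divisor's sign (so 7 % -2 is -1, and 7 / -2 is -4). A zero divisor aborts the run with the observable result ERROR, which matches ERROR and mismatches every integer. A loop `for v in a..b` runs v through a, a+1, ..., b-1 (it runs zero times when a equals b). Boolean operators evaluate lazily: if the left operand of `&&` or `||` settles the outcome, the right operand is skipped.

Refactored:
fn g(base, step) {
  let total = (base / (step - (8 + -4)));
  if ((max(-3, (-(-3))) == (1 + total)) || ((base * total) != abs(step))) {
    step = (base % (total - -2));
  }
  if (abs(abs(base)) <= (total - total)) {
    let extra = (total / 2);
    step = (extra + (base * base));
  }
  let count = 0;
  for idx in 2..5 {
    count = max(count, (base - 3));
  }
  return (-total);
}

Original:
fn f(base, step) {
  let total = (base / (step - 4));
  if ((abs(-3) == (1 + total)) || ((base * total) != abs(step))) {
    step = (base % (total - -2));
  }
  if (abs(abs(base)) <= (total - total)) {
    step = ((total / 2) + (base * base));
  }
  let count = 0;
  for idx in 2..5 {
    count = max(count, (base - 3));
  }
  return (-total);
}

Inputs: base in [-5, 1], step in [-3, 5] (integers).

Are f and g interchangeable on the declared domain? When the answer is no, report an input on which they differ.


Differences: arithmetic usage differs; and constant usage differs; and local variable names differ; and min/max/abs usage differs; and statement counts differ — yet all 63 inputs agree.
verdict: equivalent


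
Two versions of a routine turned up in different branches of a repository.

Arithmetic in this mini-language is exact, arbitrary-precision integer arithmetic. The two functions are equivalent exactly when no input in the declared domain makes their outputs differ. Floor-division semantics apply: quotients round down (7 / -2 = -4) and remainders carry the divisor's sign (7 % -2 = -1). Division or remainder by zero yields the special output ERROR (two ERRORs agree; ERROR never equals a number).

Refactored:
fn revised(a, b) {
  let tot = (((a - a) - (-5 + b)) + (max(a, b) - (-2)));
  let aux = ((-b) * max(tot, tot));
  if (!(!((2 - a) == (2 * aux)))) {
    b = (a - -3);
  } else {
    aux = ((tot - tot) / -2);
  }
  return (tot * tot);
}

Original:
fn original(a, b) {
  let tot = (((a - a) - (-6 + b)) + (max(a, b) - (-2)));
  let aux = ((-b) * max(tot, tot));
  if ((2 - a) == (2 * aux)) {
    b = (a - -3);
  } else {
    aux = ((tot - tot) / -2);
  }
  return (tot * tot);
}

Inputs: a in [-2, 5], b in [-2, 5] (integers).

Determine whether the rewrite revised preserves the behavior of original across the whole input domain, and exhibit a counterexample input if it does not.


There is a counterexample at a=-2, b=-2: 64 on one side, 49 on the other.
original: tot = 8; aux = 16; ((2 - a) == (2 * aux)) -> false; aux = 0; return 64
revised: tot = 7; aux = 14; (!(!((2 - a) == (2 * aux)))) -> false; aux = 0; return 49
verdict: not equivalent; witness: a=-2, b=-2


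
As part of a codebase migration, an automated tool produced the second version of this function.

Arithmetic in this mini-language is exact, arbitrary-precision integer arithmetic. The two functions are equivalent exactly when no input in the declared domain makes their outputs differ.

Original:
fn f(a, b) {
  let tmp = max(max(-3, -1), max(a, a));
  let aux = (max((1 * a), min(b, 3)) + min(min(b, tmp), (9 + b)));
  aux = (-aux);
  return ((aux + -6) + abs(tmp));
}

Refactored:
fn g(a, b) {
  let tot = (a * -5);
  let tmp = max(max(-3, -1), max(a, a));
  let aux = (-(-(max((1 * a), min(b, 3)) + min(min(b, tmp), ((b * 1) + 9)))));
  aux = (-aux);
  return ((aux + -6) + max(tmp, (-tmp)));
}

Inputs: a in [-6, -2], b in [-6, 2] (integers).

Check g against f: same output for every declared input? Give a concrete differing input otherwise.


The two are interchangeable: constant usage differs, min/max/abs usage differs, statement counts differ, local variable names differ, arithmetic usage differs, and every declared input agrees.
One worked example (a=-3, b=0) — f: tmp becomes -1; next aux becomes -1; next aux becomes 1; next final value -4; g: tot becomes 15; next tmp becomes -1; next aux becomes -1; next aux becomes 1; next final value -4; agreement on -4.
An exhaustive pass over the 45 declared inputs shows identical outputs.
verdict: equivalent


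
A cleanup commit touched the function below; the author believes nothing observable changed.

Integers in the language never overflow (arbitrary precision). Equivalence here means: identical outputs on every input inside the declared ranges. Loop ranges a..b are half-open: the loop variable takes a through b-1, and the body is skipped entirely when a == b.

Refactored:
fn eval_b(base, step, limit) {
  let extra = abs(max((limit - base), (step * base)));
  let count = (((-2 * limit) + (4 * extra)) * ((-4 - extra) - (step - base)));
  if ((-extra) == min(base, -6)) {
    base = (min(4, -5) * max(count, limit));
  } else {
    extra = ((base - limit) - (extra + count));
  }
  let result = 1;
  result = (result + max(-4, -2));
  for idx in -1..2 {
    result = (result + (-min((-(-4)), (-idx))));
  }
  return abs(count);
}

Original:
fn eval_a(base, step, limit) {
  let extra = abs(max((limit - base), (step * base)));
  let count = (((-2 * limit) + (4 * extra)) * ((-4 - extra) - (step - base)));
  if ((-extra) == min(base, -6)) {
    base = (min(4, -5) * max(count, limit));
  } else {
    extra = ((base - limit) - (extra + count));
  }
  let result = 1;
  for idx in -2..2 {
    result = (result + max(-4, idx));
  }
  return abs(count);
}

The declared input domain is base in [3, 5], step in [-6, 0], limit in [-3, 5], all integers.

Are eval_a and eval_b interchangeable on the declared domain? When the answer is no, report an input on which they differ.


The two versions differ — the changes include arithmetic usage differs; and statement counts differ; and min/max/abs usage differs; and loop structure differs; and constant usage differs.
One worked example (base=3, step=-2, limit=4) — eval_a: extra becomes 1; next count becomes 0; next ((-extra) == min(base, -6)) evaluates to false; next extra becomes -2; next result becomes 1; next at idx=-2:; next result becomes -1; next at idx=-1:; next result becomes -2; next at idx=0:; next result becomes -2; next at idx=1:; next result becomes -1; next final value 0; eval_b: extra becomes 1; next count becomes 0; next ((-extra) == min(base, -6)) evaluates to false; next extra becomes -2; next result becomes 1; next result becomes -1; next at idx=-1:; next result becomes -2; next at idx=0:; next result becomes -2; next at idx=1:; next result becomes -1; next final value 0; agreement on 0.
Across all 189 domain points the two functions coincide.
verdict: equivalent


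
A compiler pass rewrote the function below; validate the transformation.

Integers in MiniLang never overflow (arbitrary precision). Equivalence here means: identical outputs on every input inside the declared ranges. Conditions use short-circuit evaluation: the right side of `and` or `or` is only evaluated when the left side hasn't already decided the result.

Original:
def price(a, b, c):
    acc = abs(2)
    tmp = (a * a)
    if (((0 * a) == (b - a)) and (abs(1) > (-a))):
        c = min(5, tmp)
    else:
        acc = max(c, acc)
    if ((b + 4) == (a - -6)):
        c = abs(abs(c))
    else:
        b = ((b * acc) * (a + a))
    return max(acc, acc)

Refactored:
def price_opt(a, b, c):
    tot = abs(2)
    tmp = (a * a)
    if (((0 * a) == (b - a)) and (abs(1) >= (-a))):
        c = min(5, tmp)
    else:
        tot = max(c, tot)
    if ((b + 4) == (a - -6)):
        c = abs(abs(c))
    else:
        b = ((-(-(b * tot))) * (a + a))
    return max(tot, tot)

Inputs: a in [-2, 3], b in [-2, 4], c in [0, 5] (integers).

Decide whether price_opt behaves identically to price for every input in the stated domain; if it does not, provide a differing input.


There is a counterexample at a=-1, b=-1, c=3: 3 on one side, 2 on the other.
price: acc becomes 2; next tmp becomes 1; next (((0 * a) == (b - a)) and (abs(1) > (-a))) evaluates to false; next acc becomes 3; next ((b + 4) == (a - -6)) evaluates to false; next b becomes 6; next final value 3
price_opt: tot becomes 2; next tmp becomes 1; next (((0 * a) == (b - a)) and (abs(1) >= (-a))) evaluates to true; next c becomes 1; next ((b + 4) == (a - -6)) evaluates to false; next b becomes 4; next final value 2
verdict: not equivalent; witness: a=-1, b=-1, c=3


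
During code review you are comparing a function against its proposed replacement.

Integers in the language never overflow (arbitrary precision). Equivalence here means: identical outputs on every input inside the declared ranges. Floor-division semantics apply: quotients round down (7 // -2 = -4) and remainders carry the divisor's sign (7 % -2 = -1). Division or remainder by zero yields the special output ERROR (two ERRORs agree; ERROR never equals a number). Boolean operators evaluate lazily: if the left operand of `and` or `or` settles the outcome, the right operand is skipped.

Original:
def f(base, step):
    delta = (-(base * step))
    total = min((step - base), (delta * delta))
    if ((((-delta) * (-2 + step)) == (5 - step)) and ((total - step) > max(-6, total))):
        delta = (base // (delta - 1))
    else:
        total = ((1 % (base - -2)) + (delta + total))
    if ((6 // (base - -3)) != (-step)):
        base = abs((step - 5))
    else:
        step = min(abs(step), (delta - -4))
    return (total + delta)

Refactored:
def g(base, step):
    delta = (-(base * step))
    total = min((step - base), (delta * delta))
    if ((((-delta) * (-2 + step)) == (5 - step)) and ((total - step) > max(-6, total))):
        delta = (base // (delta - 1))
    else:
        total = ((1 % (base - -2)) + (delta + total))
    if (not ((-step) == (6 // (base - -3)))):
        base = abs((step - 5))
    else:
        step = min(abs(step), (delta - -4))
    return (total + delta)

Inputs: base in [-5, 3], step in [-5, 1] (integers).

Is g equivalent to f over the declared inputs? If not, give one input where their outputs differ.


The two versions differ — the changes include boolean connective usage differs; comparison usage differs.
One worked example (base=-5, step=-5) — f: delta becomes -25; next total becomes 0; next ((((-delta) * (-2 + step)) == (5 - step)) and ((total - step) > max(-6, total))) evaluates to false; next total becomes -27; next ((6 // (base - -3)) != (-step)) evaluates to true; next base becomes 10; next final value -52; g: delta becomes -25; next total becomes 0; next ((((-delta) * (-2 + step)) == (5 - step)) and ((total - step) > max(-6, total))) evaluates to false; next total becomes -27; next (not ((-step) == (6 // (base - -3)))) evaluates to true; next base becomes 10; next final value -52; agreement on -52.
Checked all 63 inputs in the declared domain: the outputs agree on every one.
verdict: equivalent


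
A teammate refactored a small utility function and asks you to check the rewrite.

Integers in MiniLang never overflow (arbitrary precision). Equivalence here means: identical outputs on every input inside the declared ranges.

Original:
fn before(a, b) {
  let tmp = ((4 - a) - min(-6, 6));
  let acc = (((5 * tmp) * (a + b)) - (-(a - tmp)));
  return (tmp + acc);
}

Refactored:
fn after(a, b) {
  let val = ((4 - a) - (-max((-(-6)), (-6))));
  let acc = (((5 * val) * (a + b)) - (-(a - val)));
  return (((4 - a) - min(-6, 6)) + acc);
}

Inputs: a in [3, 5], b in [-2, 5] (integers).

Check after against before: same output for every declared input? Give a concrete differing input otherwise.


This is a faithful refactor — min/max/abs usage differs; also arithmetic usage differs; also local variable names differ; also constant usage differs, but the computed results match everywhere.
One worked example (a=5, b=-2) — before: tmp = 5; acc = 75; return 80; after: val = 5; acc = 75; return 80; agreement on 80.
Every one of the 24 inputs gives matching results.
verdict: equivalent


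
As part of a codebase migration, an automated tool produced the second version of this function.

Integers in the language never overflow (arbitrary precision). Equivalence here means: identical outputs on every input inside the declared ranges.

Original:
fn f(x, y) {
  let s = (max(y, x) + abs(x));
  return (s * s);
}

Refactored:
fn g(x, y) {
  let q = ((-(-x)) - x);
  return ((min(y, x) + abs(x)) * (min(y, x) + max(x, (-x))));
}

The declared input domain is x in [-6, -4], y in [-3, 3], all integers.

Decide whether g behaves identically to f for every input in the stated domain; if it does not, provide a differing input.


Try x=-6, y=-3.
f: s = 3; return 9
g: q = 0; return 0
9 != 0, so the rewrite changes behavior.
verdict: not equivalent; witness: x=-6, y=-3


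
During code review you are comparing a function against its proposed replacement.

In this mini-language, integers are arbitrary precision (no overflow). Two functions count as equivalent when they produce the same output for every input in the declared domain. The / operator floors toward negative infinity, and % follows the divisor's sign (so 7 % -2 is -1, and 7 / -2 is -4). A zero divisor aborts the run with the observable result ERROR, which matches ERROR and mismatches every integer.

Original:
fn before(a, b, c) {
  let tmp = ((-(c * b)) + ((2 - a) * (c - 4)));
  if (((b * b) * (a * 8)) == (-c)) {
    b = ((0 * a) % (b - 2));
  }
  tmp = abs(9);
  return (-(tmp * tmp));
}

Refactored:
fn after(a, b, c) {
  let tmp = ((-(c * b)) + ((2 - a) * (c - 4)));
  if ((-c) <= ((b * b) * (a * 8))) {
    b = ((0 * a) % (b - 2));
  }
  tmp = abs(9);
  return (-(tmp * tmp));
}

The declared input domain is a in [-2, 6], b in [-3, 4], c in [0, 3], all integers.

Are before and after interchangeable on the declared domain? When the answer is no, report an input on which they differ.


Evaluate both at a=0, b=2, c=1.
before: tmp=-8, then (((b * b) * (a * 8)) == (-c)) is false, then tmp=9, then returns -81
after: tmp=-8, then ((-c) <= ((b * b) * (a * 8))) is true, then a zero divisor aborts: ERROR
-81 and ERROR differ, so these are not the same function on this domain.
verdict: not equivalent; witness: a=0, b=2, c=1


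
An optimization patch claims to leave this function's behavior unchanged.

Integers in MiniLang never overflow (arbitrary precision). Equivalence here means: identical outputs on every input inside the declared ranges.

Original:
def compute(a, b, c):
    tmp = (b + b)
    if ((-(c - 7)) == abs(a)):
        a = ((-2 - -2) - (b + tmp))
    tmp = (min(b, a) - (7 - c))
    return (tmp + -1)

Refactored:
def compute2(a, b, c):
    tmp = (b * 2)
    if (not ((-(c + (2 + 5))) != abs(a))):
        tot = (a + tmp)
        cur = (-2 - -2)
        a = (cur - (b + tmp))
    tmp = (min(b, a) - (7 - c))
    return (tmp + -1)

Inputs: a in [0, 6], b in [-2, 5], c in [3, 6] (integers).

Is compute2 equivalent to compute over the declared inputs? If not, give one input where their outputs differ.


Consider the input a=1, b=1, c=6.
compute: tmp := 2 | ((-(c - 7)) == abs(a)): true | a := -3 | tmp := -4 | result -5
compute2: tmp := 2 | (not ((-(c + (2 + 5))) != abs(a))): false | tmp := 0 | result -1
-5 vs -1 — the two versions disagree here.
verdict: not equivalent; witness: a=1, b=1, c=6


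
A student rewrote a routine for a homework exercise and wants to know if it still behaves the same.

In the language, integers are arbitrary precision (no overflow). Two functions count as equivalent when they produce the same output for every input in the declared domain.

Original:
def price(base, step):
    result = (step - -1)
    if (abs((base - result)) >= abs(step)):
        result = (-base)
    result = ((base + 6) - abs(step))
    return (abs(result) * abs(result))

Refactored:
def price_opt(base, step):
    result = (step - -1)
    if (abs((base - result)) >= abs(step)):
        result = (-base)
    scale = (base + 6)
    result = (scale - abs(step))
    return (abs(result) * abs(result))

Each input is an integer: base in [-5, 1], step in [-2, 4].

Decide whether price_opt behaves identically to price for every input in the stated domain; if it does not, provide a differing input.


Behavior is preserved: although local variable names differ, plus statement counts differ, the outputs never diverge.
As a probe, take base=-4, step=1: price runs result becomes 2; next (abs((base - result)) >= abs(step)) evaluates to true; next result becomes 4; next result becomes 1; next final value 1; price_opt runs result becomes 2; next (abs((base - result)) >= abs(step)) evaluates to true; next result becomes 4; next scale becomes 2; next result becomes 1; next final value 1; both end at 1.
Every one of the 49 inputs gives matching results.
verdict: equivalent


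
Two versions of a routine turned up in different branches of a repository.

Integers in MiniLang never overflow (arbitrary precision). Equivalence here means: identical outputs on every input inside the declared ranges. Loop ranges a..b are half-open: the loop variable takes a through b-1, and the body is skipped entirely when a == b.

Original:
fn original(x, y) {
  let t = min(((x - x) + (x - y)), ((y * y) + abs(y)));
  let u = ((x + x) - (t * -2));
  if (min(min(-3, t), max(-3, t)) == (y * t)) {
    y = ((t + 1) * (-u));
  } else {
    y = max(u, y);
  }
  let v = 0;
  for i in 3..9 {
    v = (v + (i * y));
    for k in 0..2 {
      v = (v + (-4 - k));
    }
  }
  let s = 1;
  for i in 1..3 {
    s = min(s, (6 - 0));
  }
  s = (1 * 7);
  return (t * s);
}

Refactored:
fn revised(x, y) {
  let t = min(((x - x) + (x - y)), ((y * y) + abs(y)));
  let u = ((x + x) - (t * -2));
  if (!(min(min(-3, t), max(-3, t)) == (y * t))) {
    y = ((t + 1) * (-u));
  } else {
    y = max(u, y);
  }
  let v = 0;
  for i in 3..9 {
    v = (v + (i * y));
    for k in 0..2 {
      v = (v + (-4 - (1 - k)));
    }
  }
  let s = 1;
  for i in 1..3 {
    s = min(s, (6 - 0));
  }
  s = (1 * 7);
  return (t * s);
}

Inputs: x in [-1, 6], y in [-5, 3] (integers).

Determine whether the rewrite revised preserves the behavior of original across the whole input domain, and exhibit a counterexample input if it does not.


There is a behavioral-looking edit here, yet the outcome never shifts on this domain.
Spot check at x=2, y=-2 — original: t becomes 4; next u becomes 12; next (min(min(-3, t), max(-3, t)) == (y * t)) evaluates to false; next y becomes 12; next v becomes 0; next at i=3:; next v becomes 36; next at k=0:; next v becomes 32; next at k=1:; next v becomes 27; next at i=4:; next v becomes 75; next at k=0:; next v becomes 71; next at k=1:; next v becomes 66; next at i=5:; next v becomes 126; next at k=0:; next v becomes 122; next at k=1:; next v becomes 117; next at i=6:; next v becomes 189; next at k=0:; next v becomes 185; next at k=1:; next v becomes 180; next at i=7:; next v becomes 264; next at k=0:; next v becomes 260; next at k=1:; next v becomes 255; next at i=8:; next v becomes 351; next at k=0:; next v becomes 347; next at k=1:; next v becomes 342; next s becomes 1; next at i=1:; next s becomes 1; next at i=2:; next s becomes 1; next s becomes 7; next final value 28. revised: t becomes 4; next u becomes 12; next (!(min(min(-3, t), max(-3, t)) == (y * t))) evaluates to true; next y becomes -60; next v becomes 0; next at i=3:; next v becomes -180; next at k=0:; next v becomes -185; next at k=1:; next v becomes -189; next at i=4:; next v becomes -429; next at k=0:; next v becomes -434; next at k=1:; next v becomes -438; next at i=5:; next v becomes -738; next at k=0:; next v becomes -743; next at k=1:; next v becomes -747; next at i=6:; next v becomes -1107; next at k=0:; next v becomes -1112; next at k=1:; next v becomes -1116; next at i=7:; next v becomes -1536; next at k=0:; next v becomes -1541; next at k=1:; next v becomes -1545; next at i=8:; next v becomes -2025; next at k=0:; next v becomes -2030; next at k=1:; next v becomes -2034; next s becomes 1; next at i=1:; next s becomes 1; next at i=2:; next s becomes 1; next s becomes 7; next final value 28. Both give 28.
An exhaustive pass over the 72 declared inputs shows identical outputs.
verdict: equivalent


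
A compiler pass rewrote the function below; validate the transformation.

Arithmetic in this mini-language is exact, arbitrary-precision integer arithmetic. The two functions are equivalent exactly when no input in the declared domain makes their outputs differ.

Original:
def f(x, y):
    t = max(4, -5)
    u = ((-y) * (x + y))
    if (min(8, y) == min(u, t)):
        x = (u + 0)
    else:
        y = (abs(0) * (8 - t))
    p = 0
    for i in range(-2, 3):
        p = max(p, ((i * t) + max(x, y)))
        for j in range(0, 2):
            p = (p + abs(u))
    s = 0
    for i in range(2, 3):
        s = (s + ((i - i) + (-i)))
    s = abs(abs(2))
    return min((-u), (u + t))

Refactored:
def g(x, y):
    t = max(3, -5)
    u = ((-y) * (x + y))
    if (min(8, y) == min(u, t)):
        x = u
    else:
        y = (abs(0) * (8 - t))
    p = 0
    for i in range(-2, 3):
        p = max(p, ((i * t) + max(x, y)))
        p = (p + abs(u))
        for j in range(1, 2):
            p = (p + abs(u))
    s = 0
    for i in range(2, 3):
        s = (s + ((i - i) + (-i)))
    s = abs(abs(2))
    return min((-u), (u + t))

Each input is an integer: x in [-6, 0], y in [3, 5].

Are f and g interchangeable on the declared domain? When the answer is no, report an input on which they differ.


Consider the input x=-4, y=5.
f: t=4, then u=-5, then (min(8, y) == min(u, t)) is false, then y=0, then p=0, then (i=-2), then p=0, then (j=0), then p=5, then (j=1), then p=10, then (i=-1), then p=10, then (j=0), then p=15, then (j=1), then p=20, then (i=0), then p=20, then (j=0), then p=25, then (j=1), then p=30, then (i=1), then p=30, then (j=0), then p=35, then (j=1), then p=40, then (i=2), then p=40, then (j=0), then p=45, then (j=1), then p=50, then s=0, then (i=2), then s=-2, then s=2, then returns -1
g: t=3, then u=-5, then (min(8, y) == min(u, t)) is false, then y=0, then p=0, then (i=-2), then p=0, then p=5, then (j=1), then p=10, then (i=-1), then p=10, then p=15, then (j=1), then p=20, then (i=0), then p=20, then p=25, then (j=1), then p=30, then (i=1), then p=30, then p=35, then (j=1), then p=40, then (i=2), then p=40, then p=45, then (j=1), then p=50, then s=0, then (i=2), then s=-2, then s=2, then returns -2
-1 != -2, so the rewrite changes behavior.
verdict: not equivalent; witness: x=-4, y=5


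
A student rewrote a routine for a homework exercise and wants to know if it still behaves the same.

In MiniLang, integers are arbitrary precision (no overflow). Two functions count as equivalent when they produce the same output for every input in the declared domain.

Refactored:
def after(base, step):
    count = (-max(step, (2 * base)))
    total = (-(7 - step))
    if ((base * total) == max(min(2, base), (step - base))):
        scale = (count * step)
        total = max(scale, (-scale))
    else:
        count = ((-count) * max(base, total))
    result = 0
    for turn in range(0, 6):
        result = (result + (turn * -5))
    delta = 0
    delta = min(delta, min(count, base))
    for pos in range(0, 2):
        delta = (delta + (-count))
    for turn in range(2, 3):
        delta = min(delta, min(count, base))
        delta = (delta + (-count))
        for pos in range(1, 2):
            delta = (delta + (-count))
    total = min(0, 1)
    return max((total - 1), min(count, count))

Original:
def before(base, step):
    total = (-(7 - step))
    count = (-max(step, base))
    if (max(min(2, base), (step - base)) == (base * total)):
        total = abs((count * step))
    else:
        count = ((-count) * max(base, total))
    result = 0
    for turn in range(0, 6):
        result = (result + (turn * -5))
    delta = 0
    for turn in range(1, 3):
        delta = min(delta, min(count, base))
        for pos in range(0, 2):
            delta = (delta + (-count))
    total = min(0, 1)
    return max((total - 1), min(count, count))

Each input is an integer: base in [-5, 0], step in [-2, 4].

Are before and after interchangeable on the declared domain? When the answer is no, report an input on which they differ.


Consider the input base=-1, step=-2.
before: total := -9 | count := 1 | (max(min(2, base), (step - base)) == (base * total)): false | count := 1 | result := 0 | iter turn=0: | result := 0 | iter turn=1: | result := -5 | iter turn=2: | result := -15 | iter turn=3: | result := -30 | iter turn=4: | result := -50 | iter turn=5: | result := -75 | delta := 0 | iter turn=1: | delta := -1 | iter pos=0: | delta := -2 | iter pos=1: | delta := -3 | iter turn=2: | delta := -3 | iter pos=0: | delta := -4 | iter pos=1: | delta := -5 | total := 0 | result 1
after: count := 2 | total := -9 | ((base * total) == max(min(2, base), (step - base))): false | count := 2 | result := 0 | iter turn=0: | result := 0 | iter turn=1: | result := -5 | iter turn=2: | result := -15 | iter turn=3: | result := -30 | iter turn=4: | result := -50 | iter turn=5: | result := -75 | delta := 0 | delta := -1 | iter pos=0: | delta := -3 | iter pos=1: | delta := -5 | iter turn=2: | delta := -5 | delta := -7 | iter pos=1: | delta := -9 | total := 0 | result 2
1 != 2, so the rewrite changes behavior.
verdict: not equivalent; witness: base=-1, step=-2


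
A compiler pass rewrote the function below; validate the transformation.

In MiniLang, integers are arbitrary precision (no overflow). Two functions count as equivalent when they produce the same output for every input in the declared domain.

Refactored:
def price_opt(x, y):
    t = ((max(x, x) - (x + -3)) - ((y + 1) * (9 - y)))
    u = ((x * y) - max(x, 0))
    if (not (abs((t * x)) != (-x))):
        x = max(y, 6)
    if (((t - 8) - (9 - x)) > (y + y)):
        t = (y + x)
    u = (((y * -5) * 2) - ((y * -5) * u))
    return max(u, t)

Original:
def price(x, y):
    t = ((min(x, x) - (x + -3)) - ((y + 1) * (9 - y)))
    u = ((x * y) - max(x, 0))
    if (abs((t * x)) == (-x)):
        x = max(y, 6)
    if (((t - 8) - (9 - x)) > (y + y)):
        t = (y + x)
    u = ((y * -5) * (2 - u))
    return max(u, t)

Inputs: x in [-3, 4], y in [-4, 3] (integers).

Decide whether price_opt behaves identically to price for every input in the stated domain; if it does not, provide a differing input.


Although `min(x, x)` became `max(x, x)`, no input in the stated domain can expose it.
Spot check at x=-3, y=-3 — price: t=27, then u=9, then (abs((t * x)) == (-x)) is false, then (((t - 8) - (9 - x)) > (y + y)) is true, then t=-6, then u=-105, then returns -6. price_opt: t=27, then u=9, then (not (abs((t * x)) != (-x))) is false, then (((t - 8) - (9 - x)) > (y + y)) is true, then t=-6, then u=-105, then returns -6. Both give -6.
Sweeping the whole domain (64 inputs) finds no disagreement.
verdict: equivalent


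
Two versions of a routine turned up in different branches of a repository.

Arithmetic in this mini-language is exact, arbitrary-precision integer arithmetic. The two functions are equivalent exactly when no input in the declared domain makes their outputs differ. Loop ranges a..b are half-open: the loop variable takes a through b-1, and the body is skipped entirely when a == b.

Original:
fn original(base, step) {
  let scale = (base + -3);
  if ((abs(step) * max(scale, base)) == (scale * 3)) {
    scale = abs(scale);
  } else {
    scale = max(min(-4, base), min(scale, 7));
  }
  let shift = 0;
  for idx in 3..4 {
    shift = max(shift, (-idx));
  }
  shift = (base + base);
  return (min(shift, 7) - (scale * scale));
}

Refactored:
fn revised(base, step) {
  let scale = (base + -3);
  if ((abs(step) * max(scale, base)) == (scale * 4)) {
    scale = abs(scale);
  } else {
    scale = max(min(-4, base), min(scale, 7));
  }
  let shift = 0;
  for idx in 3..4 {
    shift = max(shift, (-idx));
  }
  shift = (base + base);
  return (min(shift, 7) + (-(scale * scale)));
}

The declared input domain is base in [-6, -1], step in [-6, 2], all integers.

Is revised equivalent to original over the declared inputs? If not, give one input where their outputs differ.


These are not equivalent — on base=-6, step=-6 the outputs split (-48 vs -93).
original: scale = -9; ((abs(step) * max(scale, base)) == (scale * 3)) -> false; scale = -6; shift = 0; [idx=3]; shift = 0; shift = -12; return -48
revised: scale = -9; ((abs(step) * max(scale, base)) == (scale * 4)) -> true; scale = 9; shift = 0; [idx=3]; shift = 0; shift = -12; return -93
verdict: not equivalent; witness: base=-6, step=-6


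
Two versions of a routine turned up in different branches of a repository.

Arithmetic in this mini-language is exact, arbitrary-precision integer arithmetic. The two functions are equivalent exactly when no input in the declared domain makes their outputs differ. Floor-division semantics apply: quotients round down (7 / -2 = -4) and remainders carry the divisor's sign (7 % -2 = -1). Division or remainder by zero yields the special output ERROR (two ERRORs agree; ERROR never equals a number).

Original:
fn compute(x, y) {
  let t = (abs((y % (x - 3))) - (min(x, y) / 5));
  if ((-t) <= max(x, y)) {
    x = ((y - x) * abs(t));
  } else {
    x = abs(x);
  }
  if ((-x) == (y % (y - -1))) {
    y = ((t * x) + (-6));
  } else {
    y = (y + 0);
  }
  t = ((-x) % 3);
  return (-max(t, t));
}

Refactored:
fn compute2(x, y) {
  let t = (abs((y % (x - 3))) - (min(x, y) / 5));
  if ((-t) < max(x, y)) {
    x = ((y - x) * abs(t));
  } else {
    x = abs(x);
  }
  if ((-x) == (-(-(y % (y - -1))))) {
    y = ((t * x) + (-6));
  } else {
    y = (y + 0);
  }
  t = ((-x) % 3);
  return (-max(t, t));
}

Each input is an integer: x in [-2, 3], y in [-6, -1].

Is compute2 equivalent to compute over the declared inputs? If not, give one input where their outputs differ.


The rewrite breaks on x=-1, y=-4, where the results are 0 and -2.
compute: t := 1 | ((-t) <= max(x, y)): true | x := -3 | ((-x) == (y % (y - -1))): false | y := -4 | t := 0 | result 0
compute2: t := 1 | ((-t) < max(x, y)): false | x := 1 | ((-x) == (-(-(y % (y - -1))))): true | y := -5 | t := 2 | result -2
verdict: not equivalent; witness: x=-1, y=-4


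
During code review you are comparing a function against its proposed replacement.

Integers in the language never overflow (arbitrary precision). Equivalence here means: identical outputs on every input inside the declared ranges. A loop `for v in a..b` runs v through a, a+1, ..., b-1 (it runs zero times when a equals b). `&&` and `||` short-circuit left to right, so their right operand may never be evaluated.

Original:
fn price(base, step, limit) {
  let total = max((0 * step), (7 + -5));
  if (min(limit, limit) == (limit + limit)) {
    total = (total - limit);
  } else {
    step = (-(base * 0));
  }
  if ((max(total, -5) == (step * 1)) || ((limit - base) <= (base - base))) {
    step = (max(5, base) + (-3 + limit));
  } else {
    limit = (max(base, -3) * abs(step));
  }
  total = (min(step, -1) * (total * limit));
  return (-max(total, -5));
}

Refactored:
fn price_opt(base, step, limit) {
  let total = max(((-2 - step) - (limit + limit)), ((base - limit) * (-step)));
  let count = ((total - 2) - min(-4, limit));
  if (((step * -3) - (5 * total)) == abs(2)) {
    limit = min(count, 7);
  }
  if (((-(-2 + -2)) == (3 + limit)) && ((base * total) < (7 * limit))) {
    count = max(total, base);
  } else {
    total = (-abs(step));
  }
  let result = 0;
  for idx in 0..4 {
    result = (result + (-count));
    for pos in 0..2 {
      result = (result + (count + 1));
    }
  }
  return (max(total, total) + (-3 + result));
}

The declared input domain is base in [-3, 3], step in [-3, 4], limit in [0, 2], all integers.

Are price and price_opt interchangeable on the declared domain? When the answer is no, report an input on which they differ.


base=-3, step=-3, limit=0 yields -54 from price but 14 from price_opt.
verdict: not equivalent; witness: base=-3, step=-3, limit=0


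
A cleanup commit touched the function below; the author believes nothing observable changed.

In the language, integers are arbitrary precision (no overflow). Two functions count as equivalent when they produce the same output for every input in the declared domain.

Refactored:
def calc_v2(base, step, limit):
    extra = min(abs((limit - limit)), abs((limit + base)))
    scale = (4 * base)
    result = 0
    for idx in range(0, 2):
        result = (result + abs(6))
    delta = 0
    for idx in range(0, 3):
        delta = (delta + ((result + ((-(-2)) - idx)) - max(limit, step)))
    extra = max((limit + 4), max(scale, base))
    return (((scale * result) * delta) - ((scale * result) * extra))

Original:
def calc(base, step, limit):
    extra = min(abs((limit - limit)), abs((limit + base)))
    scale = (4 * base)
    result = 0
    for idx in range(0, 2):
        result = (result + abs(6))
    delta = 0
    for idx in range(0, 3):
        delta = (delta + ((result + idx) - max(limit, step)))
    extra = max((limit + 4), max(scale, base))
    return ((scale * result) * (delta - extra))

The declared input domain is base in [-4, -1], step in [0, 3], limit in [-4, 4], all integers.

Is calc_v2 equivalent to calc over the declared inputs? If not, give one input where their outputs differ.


The two versions differ — the changes include arithmetic usage differs; also constant usage differs.
One worked example (base=-3, step=3, limit=-2) — calc: extra becomes 0; next scale becomes -12; next result becomes 0; next at idx=0:; next result becomes 6; next at idx=1:; next result becomes 12; next delta becomes 0; next at idx=0:; next delta becomes 9; next at idx=1:; next delta becomes 19; next at idx=2:; next delta becomes 30; next extra becomes 2; next final value -4032; calc_v2: extra becomes 0; next scale becomes -12; next result becomes 0; next at idx=0:; next result becomes 6; next at idx=1:; next result becomes 12; next delta becomes 0; next at idx=0:; next delta becomes 11; next at idx=1:; next delta becomes 21; next at idx=2:; next delta becomes 30; next extra becomes 2; next final value -4032; agreement on -4032.
Across all 144 domain points the two functions coincide.
verdict: equivalent
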